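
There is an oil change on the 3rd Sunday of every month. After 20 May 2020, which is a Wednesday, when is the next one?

21 June 2020

May 2020 starts on a Friday; its first Sunday is the 3rd, so the 3rd Sunday is the 17th — 17 May 2020.
That is not after 20 May 2020, so look at June 2020.
June 2020 starts on a Monday; its first Sunday is the 7th, so the 3rd Sunday is the 21st — 21 June 2020.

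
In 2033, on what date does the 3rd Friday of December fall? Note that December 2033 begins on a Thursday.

16 December 2033

December 2033 begins on a Thursday, so the first Friday is December 2 (1 day later).
The 3rd Friday is 2 weeks later: 2 + 14 = 16.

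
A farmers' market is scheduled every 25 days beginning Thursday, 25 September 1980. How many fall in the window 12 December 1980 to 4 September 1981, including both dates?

Occurrences land 25·i days after 25 September 1980 for i = 0, 1, 2, …
12 December 1980 is 78 days after the start; 78 ÷ 25 = 3 remainder 3; since the remainder is 3, round up to i = 4. First occurrence in the window: #5 on 3 January 1981 (4×25 = 100 days in).
4 September 1981 is 344 days after the start; 344 ÷ 25 = 13 remainder 19. Last occurrence in the window: #14 on 16 August 1981.
Occurrences #5 through #14: 10 in total.

10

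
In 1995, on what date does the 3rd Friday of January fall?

The first Friday of January 1995 is January 6.
The 3rd Friday is 2 weeks later: 6 + 14 = 20.

January 20, 1995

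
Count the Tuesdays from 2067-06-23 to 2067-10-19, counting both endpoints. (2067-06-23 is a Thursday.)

2067-06-23 is a Thursday; the first Tuesday on or after it is 2067-06-28 (5 days later).
From 2067-06-28 to 2067-10-19: 2 + 31 + 31 + 30 + 19 = 113 days (rest of June, July, August, September, October).
113 ÷ 7 = 16 full weeks with remainder 1, so 16 more Tuesdays after the first → 17.

17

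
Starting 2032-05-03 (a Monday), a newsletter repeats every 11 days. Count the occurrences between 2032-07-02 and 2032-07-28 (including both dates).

2

Occurrences land 11·i days after 2032-05-03 for i = 0, 1, 2, …
2032-07-02 is 60 days after the start; 60 ÷ 11 = 5 remainder 5; since the remainder is 5, round up to i = 6. First occurrence in the window: #7 on 2032-07-08 (6×11 = 66 days in).
2032-07-28 is 86 days after the start; 86 ÷ 11 = 7 remainder 9. Last occurrence in the window: #8 on 2032-07-19.
Occurrences #7 through #8: 2 in total.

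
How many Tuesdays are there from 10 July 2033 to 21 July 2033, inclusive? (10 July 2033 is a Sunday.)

10 July 2033 is a Sunday; the first Tuesday on or after it is 12 July 2033 (2 days later).
From 12 July 2033 to 21 July 2033 is 21 − 12 = 9 days.
9 ÷ 7 = 1 full weeks with remainder 2, so 1 more Tuesdays after the first → 2.

2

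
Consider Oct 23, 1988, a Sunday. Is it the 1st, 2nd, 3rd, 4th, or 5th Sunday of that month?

Day 23 falls in week ⌈23/7⌉ of the month.
Days 1–7 hold the 1st Sunday, 8–14 the 2nd, 15–21 the 3rd, 22–28 the 4th, 29–31 the 5th.
23 is in the range for the 4th.

4th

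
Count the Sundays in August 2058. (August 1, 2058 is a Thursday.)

4

August 1, 2058 is a Thursday; the first Sunday on or after it is August 4, 2058 (3 days later).
From August 4, 2058 to August 31, 2058 is 31 − 4 = 27 days.
27 ÷ 7 = 3 full weeks with remainder 6, so 3 more Sundays after the first → 4.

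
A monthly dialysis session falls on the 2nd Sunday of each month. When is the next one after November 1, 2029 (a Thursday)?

November 2029 starts on a Thursday; its first Sunday is the 4th, so the 2nd Sunday is the 11th — November 11, 2029.
November 11, 2029 is after November 1, 2029, so that is the next one.

November 11, 2029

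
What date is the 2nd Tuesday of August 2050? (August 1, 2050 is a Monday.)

August 2050 begins on a Monday, so the first Tuesday is August 2 (1 day later).
The 2nd Tuesday is 1 weeks later: 2 + 7 = 9.

August 9, 2050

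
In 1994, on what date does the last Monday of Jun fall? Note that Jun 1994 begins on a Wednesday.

Jun 27, 1994

Jun 1994 begins on a Wednesday, so the first Monday is Jun 6 (5 days later).
Jun 1994 has 30 days. Adding weeks: 6, 13, 20, 27 — the last one ≤ 30 is the 27th.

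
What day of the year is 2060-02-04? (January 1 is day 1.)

Days in months before February: 31 = 31.
Plus 4 days into February → day 35.

35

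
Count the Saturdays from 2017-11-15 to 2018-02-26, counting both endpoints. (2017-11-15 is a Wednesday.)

15

2017-11-15 is a Wednesday; the first Saturday on or after it is 2017-11-18 (3 days later).
From 2017-11-18 to 2018-02-26: 12 + 31 + 31 + 26 = 100 days (rest of November, December, January, February).
100 ÷ 7 = 14 full weeks with remainder 2, so 14 more Saturdays after the first → 15.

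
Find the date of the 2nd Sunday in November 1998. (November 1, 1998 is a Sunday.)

November 1998 begins on a Sunday, so the first Sunday is November 1.
The 2nd Sunday is 1 weeks later: 1 + 7 = 8.

1998-11-08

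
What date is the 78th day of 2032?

January has 31 days (78 − 31 = 47 remain).
February has 29 days (47 − 29 = 18 remain).
18 into March → March 18.

18 March 2032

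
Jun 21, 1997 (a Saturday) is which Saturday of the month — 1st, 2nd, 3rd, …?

3rd

Day 21 falls in week ⌈21/7⌉ of the month.
Days 1–7 hold the 1st Saturday, 8–14 the 2nd, 15–21 the 3rd, 22–28 the 4th, 29–31 the 5th.
21 is in the range for the 3rd.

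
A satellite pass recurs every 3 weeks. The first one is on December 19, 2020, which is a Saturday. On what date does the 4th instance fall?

February 20, 2021

The 4th occurrence is 3 intervals after the first: 3 × 21 = 63 days after December 19, 2020.
December has 31 days — 12 days to the end of December leaves 51.
January has 31 days (20 left).
20 days into February → February 20, 2021.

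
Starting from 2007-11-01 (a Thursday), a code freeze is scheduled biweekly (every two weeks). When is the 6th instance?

2008-01-10

The 6th occurrence is 5 intervals after the first: 5 × 14 = 70 days after 2007-11-01.
November has 30 days — 29 days to the end of November leaves 41.
December has 31 days (10 left).
10 days into January → 2008-01-10.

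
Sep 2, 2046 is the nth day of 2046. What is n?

Days in months before Sep: 31 + 28 + 31 + 30 + 31 + 30 + 31 + 31 = 243.
Plus 2 days into Sep → day 245.

245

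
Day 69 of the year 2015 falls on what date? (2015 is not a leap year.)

March 10, 2015

January has 31 days (69 − 31 = 38 remain).
February has 28 days (38 − 28 = 10 remain).
10 into March → March 10.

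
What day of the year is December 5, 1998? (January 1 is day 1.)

Days in months before December: 31 + 28 + 31 + 30 + 31 + 30 + 31 + 31 + 30 + 31 + 30 = 334.
Plus 5 days into December → day 339.

339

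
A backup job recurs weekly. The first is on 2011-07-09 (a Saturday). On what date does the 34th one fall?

The 34th occurrence is 33 intervals after the first: 33 × 7 = 231 days after 2011-07-09.
July has 31 days — 22 days to the end of July leaves 209.
August has 31 days (178 left).
September has 30 days (148 left).
October has 31 days (117 left).
November has 30 days (87 left).
December has 31 days (56 left).
January has 31 days (25 left).
25 days into February → 2012-02-25.

2012-02-25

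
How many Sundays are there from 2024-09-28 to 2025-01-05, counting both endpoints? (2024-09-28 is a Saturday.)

15

2024-09-28 is a Saturday; the first Sunday on or after it is 2024-09-29 (1 day later).
From 2024-09-29 to 2025-01-05: 1 + 31 + 30 + 31 + 5 = 98 days (rest of September, October, November, December, January).
98 ÷ 7 = 14 full weeks with remainder 0, so 14 more Sundays after the first → 15.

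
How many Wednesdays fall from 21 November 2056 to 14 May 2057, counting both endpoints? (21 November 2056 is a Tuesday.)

21 November 2056 is a Tuesday; the first Wednesday on or after it is 22 November 2056 (1 day later).
From 22 November 2056 to 14 May 2057: 8 + 31 + 31 + 28 + 31 + 30 + 14 = 173 days (rest of November, December, January, February, March, April, May).
173 ÷ 7 = 24 full weeks with remainder 5, so 24 more Wednesdays after the first → 25.

25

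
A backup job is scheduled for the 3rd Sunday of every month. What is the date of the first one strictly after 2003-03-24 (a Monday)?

2003-04-20

March 2003 starts on a Saturday; its first Sunday is the 2nd, so the 3rd Sunday is the 16th — 2003-03-16.
That is not after 2003-03-24, so look at April 2003.
April 2003 starts on a Tuesday; its first Sunday is the 6th, so the 3rd Sunday is the 20th — 2003-04-20.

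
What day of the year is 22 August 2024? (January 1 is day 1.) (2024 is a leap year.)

235

Days in months before August: 31 + 29 + 31 + 30 + 31 + 30 + 31 = 213.
Plus 22 days into August → day 235.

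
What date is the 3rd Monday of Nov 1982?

Nov 15, 1982

The first Monday of Nov 1982 is Nov 1.
The 3rd Monday is 2 weeks later: 1 + 14 = 15.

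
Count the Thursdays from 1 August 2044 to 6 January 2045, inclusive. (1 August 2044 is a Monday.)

23

1 August 2044 is a Monday; the first Thursday on or after it is 4 August 2044 (3 days later).
From 4 August 2044 to 6 January 2045: 27 + 30 + 31 + 30 + 31 + 6 = 155 days (rest of August, September, October, November, December, January).
155 ÷ 7 = 22 full weeks with remainder 1, so 22 more Thursdays after the first → 23.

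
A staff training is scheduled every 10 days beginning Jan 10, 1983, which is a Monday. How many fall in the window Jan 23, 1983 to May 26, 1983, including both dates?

Occurrences land 10·i days after Jan 10, 1983 for i = 0, 1, 2, …
Jan 23, 1983 is 13 days after the start; 13 ÷ 10 = 1 remainder 3; since the remainder is 3, round up to i = 2. First occurrence in the window: #3 on Jan 30, 1983 (2×10 = 20 days in).
May 26, 1983 is 136 days after the start; 136 ÷ 10 = 13 remainder 6. Last occurrence in the window: #14 on May 20, 1983.
Occurrences #3 through #14: 12 in total.

12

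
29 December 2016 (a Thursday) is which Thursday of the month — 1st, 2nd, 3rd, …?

Day 29 falls in week ⌈29/7⌉ of the month.
Days 1–7 hold the 1st Thursday, 8–14 the 2nd, 15–21 the 3rd, 22–28 the 4th, 29–31 the 5th.
29 is in the range for the 5th.

5th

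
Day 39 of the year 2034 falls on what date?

2034-02-08

January has 31 days (39 − 31 = 8 remain).
8 into February → February 8.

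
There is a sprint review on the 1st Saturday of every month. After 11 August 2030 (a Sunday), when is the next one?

7 September 2030

August 2030 starts on a Thursday, so its 1st Saturday is 3 August 2030 (2 days in).
That is not after 11 August 2030, so look at September 2030.
September 2030 starts on a Sunday, so its 1st Saturday is 7 September 2030 (6 days in).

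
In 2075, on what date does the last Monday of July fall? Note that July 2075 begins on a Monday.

July 2075 begins on a Monday, so the first Monday is July 1.
July 2075 has 31 days. Adding weeks: 1, 8, 15, 22, 29 — the last one ≤ 31 is the 29th.

July 29, 2075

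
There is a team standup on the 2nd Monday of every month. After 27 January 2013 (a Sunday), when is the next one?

January 2013 starts on a Tuesday; its first Monday is the 7th, so the 2nd Monday is the 14th — 14 January 2013.
That is not after 27 January 2013, so look at February 2013.
February 2013 starts on a Friday; its first Monday is the 4th, so the 2nd Monday is the 11th — 11 February 2013.

11 February 2013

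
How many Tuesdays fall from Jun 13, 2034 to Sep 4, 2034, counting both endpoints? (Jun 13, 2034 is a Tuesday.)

12

Jun 13, 2034 is a Tuesday; the first Tuesday on or after it is Jun 13, 2034.
From Jun 13, 2034 to Sep 4, 2034: 17 + 31 + 31 + 4 = 83 days (rest of Jun, Jul, Aug, Sep).
83 ÷ 7 = 11 full weeks with remainder 6, so 11 more Tuesdays after the first → 12.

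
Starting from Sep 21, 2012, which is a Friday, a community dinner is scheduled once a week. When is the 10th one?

Nov 23, 2012

The 10th occurrence is 9 intervals after the first: 9 × 7 = 63 days after Sep 21, 2012.
Sep has 30 days — 9 days to the end of Sep leaves 54.
Oct has 31 days (23 left).
23 days into Nov → Nov 23, 2012.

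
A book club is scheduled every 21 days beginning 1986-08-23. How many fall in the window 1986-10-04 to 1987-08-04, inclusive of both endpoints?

Occurrences land 21·i days after 1986-08-23 for i = 0, 1, 2, …
1986-10-04 is 42 days after the start; 42 ÷ 21 = 2 remainder 0. First occurrence in the window: #3 on 1986-10-04 (2×21 = 42 days in).
1987-08-04 is 346 days after the start; 346 ÷ 21 = 16 remainder 10. Last occurrence in the window: #17 on 1987-07-25.
Occurrences #3 through #17: 15 in total.

15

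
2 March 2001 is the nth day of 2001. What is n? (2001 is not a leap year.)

Days in months before March: 31 + 28 = 59.
Plus 2 days into March → day 61.

61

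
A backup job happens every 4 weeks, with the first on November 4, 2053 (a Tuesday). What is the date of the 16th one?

December 29, 2054

The 16th occurrence is 15 intervals after the first: 15 × 28 = 420 days after November 4, 2053.
November has 30 days — 26 days to the end of November leaves 394.
December has 31 days (363 left).
January has 31 days (332 left).
February has 28 days (304 left).
March has 31 days (273 left).
April has 30 days (243 left).
May has 31 days (212 left).
June has 30 days (182 left).
July has 31 days (151 left).
August has 31 days (120 left).
September has 30 days (90 left).
October has 31 days (59 left).
November has 30 days (29 left).
29 days into December → December 29, 2054.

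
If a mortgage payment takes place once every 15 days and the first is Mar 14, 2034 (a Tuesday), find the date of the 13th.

Sep 10, 2034

The 13th occurrence is 12 intervals after the first: 12 × 15 = 180 days after Mar 14, 2034.
Mar has 31 days — 17 days to the end of Mar leaves 163.
Apr has 30 days (133 left).
May has 31 days (102 left).
Jun has 30 days (72 left).
Jul has 31 days (41 left).
Aug has 31 days (10 left).
10 days into Sep → Sep 10, 2034.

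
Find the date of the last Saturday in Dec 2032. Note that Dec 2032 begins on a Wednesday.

Dec 25, 2032

Dec 2032 begins on a Wednesday, so the first Saturday is Dec 4 (3 days later).
Dec 2032 has 31 days. Adding weeks: 4, 11, 18, 25 — the last one ≤ 31 is the 25th.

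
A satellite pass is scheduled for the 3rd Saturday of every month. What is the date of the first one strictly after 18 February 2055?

20 February 2055

February 2055 starts on a Monday; its first Saturday is the 6th, so the 3rd Saturday is the 20th — 20 February 2055.
20 February 2055 is after 18 February 2055, so that is the next one.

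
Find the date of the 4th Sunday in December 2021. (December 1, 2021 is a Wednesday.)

December 2021 begins on a Wednesday, so the first Sunday is December 5 (4 days later).
The 4th Sunday is 3 weeks later: 5 + 21 = 26.

December 26, 2021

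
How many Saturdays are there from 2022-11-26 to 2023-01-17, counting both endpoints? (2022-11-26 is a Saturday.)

2022-11-26 is a Saturday; the first Saturday on or after it is 2022-11-26.
From 2022-11-26 to 2023-01-17: 4 + 31 + 17 = 52 days (rest of November, December, January).
52 ÷ 7 = 7 full weeks with remainder 3, so 7 more Saturdays after the first → 8.

8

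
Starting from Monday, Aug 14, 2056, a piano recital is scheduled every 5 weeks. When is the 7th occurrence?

Mar 12, 2057

The 7th occurrence is 6 intervals after the first: 6 × 35 = 210 days after Aug 14, 2056.
Aug has 31 days — 17 days to the end of Aug leaves 193.
Sep has 30 days (163 left).
Oct has 31 days (132 left).
Nov has 30 days (102 left).
Dec has 31 days (71 left).
Jan has 31 days (40 left).
Feb has 28 days (12 left).
12 days into Mar → Mar 12, 2057.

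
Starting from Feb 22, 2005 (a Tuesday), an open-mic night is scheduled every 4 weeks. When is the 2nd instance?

Mar 22, 2005

The 2nd occurrence is 1 interval after the first: 1 × 28 = 28 days after Feb 22, 2005.
Feb has 28 days — 6 days to the end of Feb leaves 22.
22 days into Mar → Mar 22, 2005.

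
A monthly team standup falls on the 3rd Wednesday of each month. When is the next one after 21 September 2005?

September 2005 starts on a Thursday; its first Wednesday is the 7th, so the 3rd Wednesday is the 21st — 21 September 2005.
That is not after 21 September 2005, so look at October 2005.
October 2005 starts on a Saturday; its first Wednesday is the 5th, so the 3rd Wednesday is the 19th — 19 October 2005.

19 October 2005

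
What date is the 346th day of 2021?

January has 31 days (346 − 31 = 315 remain).
February has 28 days (315 − 28 = 287 remain).
March has 31 days (287 − 31 = 256 remain).
April has 30 days (256 − 30 = 226 remain).
May has 31 days (226 − 31 = 195 remain).
June has 30 days (195 − 30 = 165 remain).
July has 31 days (165 − 31 = 134 remain).
August has 31 days (134 − 31 = 103 remain).
September has 30 days (103 − 30 = 73 remain).
October has 31 days (73 − 31 = 42 remain).
November has 30 days (42 − 30 = 12 remain).
12 into December → December 12.

2021-12-12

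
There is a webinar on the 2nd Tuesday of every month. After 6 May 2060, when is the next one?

11 May 2060

May 2060 starts on a Saturday; its first Tuesday is the 4th, so the 2nd Tuesday is the 11th — 11 May 2060.
11 May 2060 is after 6 May 2060, so that is the next one.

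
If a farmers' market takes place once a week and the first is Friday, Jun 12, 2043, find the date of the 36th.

The 36th occurrence is 35 intervals after the first: 35 × 7 = 245 days after Jun 12, 2043.
Jun has 30 days — 18 days to the end of Jun leaves 227.
Jul has 31 days (196 left).
Aug has 31 days (165 left).
Sep has 30 days (135 left).
Oct has 31 days (104 left).
Nov has 30 days (74 left).
Dec has 31 days (43 left).
Jan has 31 days (12 left).
12 days into Feb → Feb 12, 2044.

Feb 12, 2044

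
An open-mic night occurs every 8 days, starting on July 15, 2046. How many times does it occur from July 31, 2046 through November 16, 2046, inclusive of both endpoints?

14

Occurrences land 8·i days after July 15, 2046 for i = 0, 1, 2, …
July 31, 2046 is 16 days after the start; 16 ÷ 8 = 2 remainder 0. First occurrence in the window: #3 on July 31, 2046 (2×8 = 16 days in).
November 16, 2046 is 124 days after the start; 124 ÷ 8 = 15 remainder 4. Last occurrence in the window: #16 on November 12, 2046.
Occurrences #3 through #16: 14 in total.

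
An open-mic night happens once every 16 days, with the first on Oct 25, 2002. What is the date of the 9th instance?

The 9th occurrence is 8 intervals after the first: 8 × 16 = 128 days after Oct 25, 2002.
Oct has 31 days — 6 days to the end of Oct leaves 122.
Nov has 30 days (92 left).
Dec has 31 days (61 left).
Jan has 31 days (30 left).
Feb has 28 days (2 left).
2 days into Mar → Mar 2, 2003.

Mar 2, 2003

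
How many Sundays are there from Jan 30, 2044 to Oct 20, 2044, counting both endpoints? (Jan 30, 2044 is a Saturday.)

38

Jan 30, 2044 is a Saturday; the first Sunday on or after it is Jan 31, 2044 (1 day later).
From Jan 31, 2044 to Oct 20, 2044: 0 + 29 + 31 + 30 + 31 + 30 + 31 + 31 + 30 + 20 = 263 days (rest of Jan, Feb, Mar, Apr, May, Jun, Jul, Aug, Sep, Oct).
263 ÷ 7 = 37 full weeks with remainder 4, so 37 more Sundays after the first → 38.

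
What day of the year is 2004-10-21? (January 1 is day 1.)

295

Days in months before October: 31 + 29 + 31 + 30 + 31 + 30 + 31 + 31 + 30 = 274.
Plus 21 days into October → day 295.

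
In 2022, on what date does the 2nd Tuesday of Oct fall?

Oct 2022 begins on a Saturday, so the first Tuesday is Oct 4 (3 days later).
The 2nd Tuesday is 1 weeks later: 4 + 7 = 11.

Oct 11, 2022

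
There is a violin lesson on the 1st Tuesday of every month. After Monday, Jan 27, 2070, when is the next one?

Feb 4, 2070

Jan 2070 starts on a Wednesday, so its 1st Tuesday is Jan 7, 2070 (6 days in).
That is not after Jan 27, 2070, so look at Feb 2070.
Feb 2070 starts on a Saturday, so its 1st Tuesday is Feb 4, 2070 (3 days in).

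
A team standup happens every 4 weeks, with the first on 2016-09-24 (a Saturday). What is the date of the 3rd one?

2016-11-19

The 3rd occurrence is 2 intervals after the first: 2 × 28 = 56 days after 2016-09-24.
September has 30 days — 6 days to the end of September leaves 50.
October has 31 days (19 left).
19 days into November → 2016-11-19.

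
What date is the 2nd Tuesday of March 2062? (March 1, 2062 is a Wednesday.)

14 March 2062

March 2062 begins on a Wednesday, so the first Tuesday is March 7 (6 days later).
The 2nd Tuesday is 1 weeks later: 7 + 7 = 14.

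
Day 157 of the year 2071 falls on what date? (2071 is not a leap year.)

June 6, 2071

January has 31 days (157 − 31 = 126 remain).
February has 28 days (126 − 28 = 98 remain).
March has 31 days (98 − 31 = 67 remain).
April has 30 days (67 − 30 = 37 remain).
May has 31 days (37 − 31 = 6 remain).
6 into June → June 6.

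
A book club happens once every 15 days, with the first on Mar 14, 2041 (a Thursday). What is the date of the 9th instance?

The 9th occurrence is 8 intervals after the first: 8 × 15 = 120 days after Mar 14, 2041.
Mar has 31 days — 17 days to the end of Mar leaves 103.
Apr has 30 days (73 left).
May has 31 days (42 left).
Jun has 30 days (12 left).
12 days into Jul → Jul 12, 2041.

Jul 12, 2041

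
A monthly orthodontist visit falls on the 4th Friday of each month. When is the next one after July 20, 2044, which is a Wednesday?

July 2044 starts on a Friday; its first Friday is the 1st, so the 4th Friday is the 22nd — July 22, 2044.
July 22, 2044 is after July 20, 2044, so that is the next one.

July 22, 2044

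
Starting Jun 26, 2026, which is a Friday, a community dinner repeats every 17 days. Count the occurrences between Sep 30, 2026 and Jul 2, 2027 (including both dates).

16

Occurrences land 17·i days after Jun 26, 2026 for i = 0, 1, 2, …
Sep 30, 2026 is 96 days after the start; 96 ÷ 17 = 5 remainder 11; since the remainder is 11, round up to i = 6. First occurrence in the window: #7 on Oct 6, 2026 (6×17 = 102 days in).
Jul 2, 2027 is 371 days after the start; 371 ÷ 17 = 21 remainder 14. Last occurrence in the window: #22 on Jun 18, 2027.
Occurrences #7 through #22: 16 in total.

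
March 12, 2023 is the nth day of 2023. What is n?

Days in months before March: 31 + 28 = 59.
Plus 12 days into March → day 71.

71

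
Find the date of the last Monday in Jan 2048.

Jan 27, 2048

Jan 2048 begins on a Wednesday, so the first Monday is Jan 6 (5 days later).
Jan 2048 has 31 days. Adding weeks: 6, 13, 20, 27 — the last one ≤ 31 is the 27th.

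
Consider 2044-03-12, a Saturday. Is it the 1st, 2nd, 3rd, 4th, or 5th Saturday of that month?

2nd

Day 12 falls in week ⌈12/7⌉ of the month.
Days 1–7 hold the 1st Saturday, 8–14 the 2nd, 15–21 the 3rd, 22–28 the 4th, 29–31 the 5th.
12 is in the range for the 2nd.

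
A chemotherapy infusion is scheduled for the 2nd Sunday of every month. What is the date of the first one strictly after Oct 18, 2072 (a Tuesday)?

Oct 2072 starts on a Saturday; its first Sunday is the 2nd, so the 2nd Sunday is the 9th — Oct 9, 2072.
That is not after Oct 18, 2072, so look at Nov 2072.
Nov 2072 starts on a Tuesday; its first Sunday is the 6th, so the 2nd Sunday is the 13th — Nov 13, 2072.

Nov 13, 2072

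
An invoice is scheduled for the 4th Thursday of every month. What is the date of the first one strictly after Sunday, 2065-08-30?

2065-09-24

August 2065 starts on a Saturday; its first Thursday is the 6th, so the 4th Thursday is the 27th — 2065-08-27.
That is not after 2065-08-30, so look at September 2065.
September 2065 starts on a Tuesday; its first Thursday is the 3rd, so the 4th Thursday is the 24th — 2065-09-24.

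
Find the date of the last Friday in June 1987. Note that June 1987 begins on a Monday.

June 1987 begins on a Monday, so the first Friday is June 5 (4 days later).
June 1987 has 30 days. Adding weeks: 5, 12, 19, 26 — the last one ≤ 30 is the 26th.

26 June 1987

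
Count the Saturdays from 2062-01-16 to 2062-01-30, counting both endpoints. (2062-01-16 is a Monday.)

2

2062-01-16 is a Monday; the first Saturday on or after it is 2062-01-21 (5 days later).
From 2062-01-21 to 2062-01-30 is 30 − 21 = 9 days.
9 ÷ 7 = 1 full weeks with remainder 2, so 1 more Saturdays after the first → 2.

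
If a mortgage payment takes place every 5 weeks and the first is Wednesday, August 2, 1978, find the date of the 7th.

February 28, 1979

The 7th occurrence is 6 intervals after the first: 6 × 35 = 210 days after August 2, 1978.
August has 31 days — 29 days to the end of August leaves 181.
September has 30 days (151 left).
October has 31 days (120 left).
November has 30 days (90 left).
December has 31 days (59 left).
January has 31 days (28 left).
28 days into February → February 28, 1979.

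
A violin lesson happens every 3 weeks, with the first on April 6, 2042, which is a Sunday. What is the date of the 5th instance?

June 29, 2042

The 5th occurrence is 4 intervals after the first: 4 × 21 = 84 days after April 6, 2042.
April has 30 days — 24 days to the end of April leaves 60.
May has 31 days (29 left).
29 days into June → June 29, 2042.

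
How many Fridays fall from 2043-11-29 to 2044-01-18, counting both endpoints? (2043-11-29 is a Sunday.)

2043-11-29 is a Sunday; the first Friday on or after it is 2043-12-04 (5 days later).
From 2043-12-04 to 2044-01-18: 27 + 18 = 45 days (rest of December, January).
45 ÷ 7 = 6 full weeks with remainder 3, so 6 more Fridays after the first → 7.

7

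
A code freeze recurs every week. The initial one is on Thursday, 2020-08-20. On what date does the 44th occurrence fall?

The 44th occurrence is 43 intervals after the first: 43 × 7 = 301 days after 2020-08-20.
August has 31 days — 11 days to the end of August leaves 290.
September has 30 days (260 left).
October has 31 days (229 left).
November has 30 days (199 left).
December has 31 days (168 left).
January has 31 days (137 left).
February has 28 days (109 left).
March has 31 days (78 left).
April has 30 days (48 left).
May has 31 days (17 left).
17 days into June → 2021-06-17.

2021-06-17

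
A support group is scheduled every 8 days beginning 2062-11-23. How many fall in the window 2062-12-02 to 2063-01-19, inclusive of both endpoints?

6

Occurrences land 8·i days after 2062-11-23 for i = 0, 1, 2, …
2062-12-02 is 9 days after the start; 9 ÷ 8 = 1 remainder 1; since the remainder is 1, round up to i = 2. First occurrence in the window: #3 on 2062-12-09 (2×8 = 16 days in).
2063-01-19 is 57 days after the start; 57 ÷ 8 = 7 remainder 1. Last occurrence in the window: #8 on 2063-01-18.
Occurrences #3 through #8: 6 in total.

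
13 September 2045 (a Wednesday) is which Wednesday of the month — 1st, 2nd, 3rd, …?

Day 13 falls in week ⌈13/7⌉ of the month.
Days 1–7 hold the 1st Wednesday, 8–14 the 2nd, 15–21 the 3rd, 22–28 the 4th, 29–31 the 5th.
13 is in the range for the 2nd.

2nd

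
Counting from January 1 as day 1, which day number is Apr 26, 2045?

Days in months before Apr: 31 + 28 + 31 = 90.
Plus 26 days into Apr → day 116.

116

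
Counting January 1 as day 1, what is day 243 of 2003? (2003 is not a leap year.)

August 31, 2003

January has 31 days (243 − 31 = 212 remain).
February has 28 days (212 − 28 = 184 remain).
March has 31 days (184 − 31 = 153 remain).
April has 30 days (153 − 30 = 123 remain).
May has 31 days (123 − 31 = 92 remain).
June has 30 days (92 − 30 = 62 remain).
July has 31 days (62 − 31 = 31 remain).
31 into August → August 31.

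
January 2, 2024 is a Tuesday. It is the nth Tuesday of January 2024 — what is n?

1st

Day 2 falls in week ⌈2/7⌉ of the month.
Days 1–7 hold the 1st Tuesday, 8–14 the 2nd, 15–21 the 3rd, 22–28 the 4th, 29–31 the 5th.
2 is in the range for the 1st.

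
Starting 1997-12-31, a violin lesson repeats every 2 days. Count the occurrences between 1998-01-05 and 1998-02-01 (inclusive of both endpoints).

14

Occurrences land 2·i days after 1997-12-31 for i = 0, 1, 2, …
1998-01-05 is 5 days after the start; 5 ÷ 2 = 2 remainder 1; since the remainder is 1, round up to i = 3. First occurrence in the window: #4 on 1998-01-06 (3×2 = 6 days in).
1998-02-01 is 32 days after the start; 32 ÷ 2 = 16 remainder 0. Last occurrence in the window: #17 on 1998-02-01.
Occurrences #4 through #17: 14 in total.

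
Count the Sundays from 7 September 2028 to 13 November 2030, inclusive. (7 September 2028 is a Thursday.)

7 September 2028 is a Thursday; the first Sunday on or after it is 10 September 2028 (3 days later).
From 10 September 2028 to 13 November 2030: 112 + 365 + 317 = 794 days (rest of 2028, 2029, to 13 November 2030 in 2030).
794 ÷ 7 = 113 full weeks with remainder 3, so 113 more Sundays after the first → 114.

114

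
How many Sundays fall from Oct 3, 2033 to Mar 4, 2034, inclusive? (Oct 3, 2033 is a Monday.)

Oct 3, 2033 is a Monday; the first Sunday on or after it is Oct 9, 2033 (6 days later).
From Oct 9, 2033 to Mar 4, 2034: 22 + 30 + 31 + 31 + 28 + 4 = 146 days (rest of Oct, Nov, Dec, Jan, Feb, Mar).
146 ÷ 7 = 20 full weeks with remainder 6, so 20 more Sundays after the first → 21.

21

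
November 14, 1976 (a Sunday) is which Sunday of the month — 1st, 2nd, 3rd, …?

Day 14 falls in week ⌈14/7⌉ of the month.
Days 1–7 hold the 1st Sunday, 8–14 the 2nd, 15–21 the 3rd, 22–28 the 4th, 29–31 the 5th.
14 is in the range for the 2nd.

2nd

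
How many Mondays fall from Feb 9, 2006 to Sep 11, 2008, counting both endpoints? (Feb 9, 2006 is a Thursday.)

135

Feb 9, 2006 is a Thursday; the first Monday on or after it is Feb 13, 2006 (4 days later).
From Feb 13, 2006 to Sep 11, 2008: 321 + 365 + 255 = 941 days (rest of 2006, 2007, to Sep 11, 2008 in 2008).
941 ÷ 7 = 134 full weeks with remainder 3, so 134 more Mondays after the first → 135.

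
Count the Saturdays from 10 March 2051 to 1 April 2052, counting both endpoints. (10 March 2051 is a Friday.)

56

10 March 2051 is a Friday; the first Saturday on or after it is 11 March 2051 (1 day later).
From 11 March 2051 to 1 April 2052: 295 + 92 = 387 days (rest of 2051, to 1 April 2052 in 2052).
387 ÷ 7 = 55 full weeks with remainder 2, so 55 more Saturdays after the first → 56.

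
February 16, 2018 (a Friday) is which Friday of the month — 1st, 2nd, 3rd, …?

Day 16 falls in week ⌈16/7⌉ of the month.
Days 1–7 hold the 1st Friday, 8–14 the 2nd, 15–21 the 3rd, 22–28 the 4th, 29–31 the 5th.
16 is in the range for the 3rd.

3rd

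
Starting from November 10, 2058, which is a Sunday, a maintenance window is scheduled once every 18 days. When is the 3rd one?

December 16, 2058

The 3rd occurrence is 2 intervals after the first: 2 × 18 = 36 days after November 10, 2058.
November has 30 days — 20 days to the end of November leaves 16.
16 days into December → December 16, 2058.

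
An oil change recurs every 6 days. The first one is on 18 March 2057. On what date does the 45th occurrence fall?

The 45th occurrence is 44 intervals after the first: 44 × 6 = 264 days after 18 March 2057.
March has 31 days — 13 days to the end of March leaves 251.
April has 30 days (221 left).
May has 31 days (190 left).
June has 30 days (160 left).
July has 31 days (129 left).
August has 31 days (98 left).
September has 30 days (68 left).
October has 31 days (37 left).
November has 30 days (7 left).
7 days into December → 7 December 2057.

7 December 2057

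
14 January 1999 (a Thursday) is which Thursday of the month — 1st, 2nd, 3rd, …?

Day 14 falls in week ⌈14/7⌉ of the month.
Days 1–7 hold the 1st Thursday, 8–14 the 2nd, 15–21 the 3rd, 22–28 the 4th, 29–31 the 5th.
14 is in the range for the 2nd.

2nd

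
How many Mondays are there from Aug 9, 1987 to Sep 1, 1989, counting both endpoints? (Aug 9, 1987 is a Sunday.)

108

Aug 9, 1987 is a Sunday; the first Monday on or after it is Aug 10, 1987 (1 day later).
From Aug 10, 1987 to Sep 1, 1989: 143 + 366 + 244 = 753 days (rest of 1987, 1988, to Sep 1, 1989 in 1989).
753 ÷ 7 = 107 full weeks with remainder 4, so 107 more Mondays after the first → 108.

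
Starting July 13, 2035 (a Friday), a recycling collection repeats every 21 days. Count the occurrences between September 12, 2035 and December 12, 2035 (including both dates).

Occurrences land 21·i days after July 13, 2035 for i = 0, 1, 2, …
September 12, 2035 is 61 days after the start; 61 ÷ 21 = 2 remainder 19; since the remainder is 19, round up to i = 3. First occurrence in the window: #4 on September 14, 2035 (3×21 = 63 days in).
December 12, 2035 is 152 days after the start; 152 ÷ 21 = 7 remainder 5. Last occurrence in the window: #8 on December 7, 2035.
Occurrences #4 through #8: 5 in total.

5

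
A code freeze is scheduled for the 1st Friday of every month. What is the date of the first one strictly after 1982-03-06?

March 1982 starts on a Monday, so its 1st Friday is 1982-03-05 (4 days in).
That is not after 1982-03-06, so look at April 1982.
April 1982 starts on a Thursday, so its 1st Friday is 1982-04-02 (1 day in).

1982-04-02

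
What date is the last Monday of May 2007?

The first Monday of May 2007 is May 7.
May 2007 has 31 days. Adding weeks: 7, 14, 21, 28 — the last one ≤ 31 is the 28th.

2007-05-28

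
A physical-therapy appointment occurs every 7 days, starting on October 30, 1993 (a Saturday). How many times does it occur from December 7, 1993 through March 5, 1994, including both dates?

13

Occurrences land 7·i days after October 30, 1993 for i = 0, 1, 2, …
December 7, 1993 is 38 days after the start; 38 ÷ 7 = 5 remainder 3; since the remainder is 3, round up to i = 6. First occurrence in the window: #7 on December 11, 1993 (6×7 = 42 days in).
March 5, 1994 is 126 days after the start; 126 ÷ 7 = 18 remainder 0. Last occurrence in the window: #19 on March 5, 1994.
Occurrences #7 through #19: 13 in total.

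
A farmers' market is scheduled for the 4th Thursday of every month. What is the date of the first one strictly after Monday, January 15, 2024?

January 2024 starts on a Monday; its first Thursday is the 4th, so the 4th Thursday is the 25th — January 25, 2024.
January 25, 2024 is after January 15, 2024, so that is the next one.

January 25, 2024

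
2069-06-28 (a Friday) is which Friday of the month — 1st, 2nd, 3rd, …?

Day 28 falls in week ⌈28/7⌉ of the month.
Days 1–7 hold the 1st Friday, 8–14 the 2nd, 15–21 the 3rd, 22–28 the 4th, 29–31 the 5th.
28 is in the range for the 4th.

4th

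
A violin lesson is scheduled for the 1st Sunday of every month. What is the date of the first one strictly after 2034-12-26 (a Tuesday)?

December 2034 starts on a Friday, so its 1st Sunday is 2034-12-03 (2 days in).
That is not after 2034-12-26, so look at January 2035.
January 2035 starts on a Monday, so its 1st Sunday is 2035-01-07 (6 days in).

2035-01-07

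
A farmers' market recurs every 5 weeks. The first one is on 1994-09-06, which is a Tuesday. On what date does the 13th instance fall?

The 13th occurrence is 12 intervals after the first: 12 × 35 = 420 days after 1994-09-06.
September has 30 days — 24 days to the end of September leaves 396.
October has 31 days (365 left).
November has 30 days (335 left).
December has 31 days (304 left).
January has 31 days (273 left).
February has 28 days (245 left).
March has 31 days (214 left).
April has 30 days (184 left).
May has 31 days (153 left).
June has 30 days (123 left).
July has 31 days (92 left).
August has 31 days (61 left).
September has 30 days (31 left).
31 days into October → 1995-10-31.

1995-10-31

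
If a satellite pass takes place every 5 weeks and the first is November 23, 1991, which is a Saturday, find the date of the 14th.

February 20, 1993

The 14th occurrence is 13 intervals after the first: 13 × 35 = 455 days after November 23, 1991.
November has 30 days — 7 days to the end of November leaves 448.
From end of November to end of 1991 is 31 days (417 left).
1992 has 366 days (51 left).
January has 31 days (20 left).
20 days into February → February 20, 1993.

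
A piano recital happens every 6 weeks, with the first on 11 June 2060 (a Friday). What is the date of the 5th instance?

26 November 2060

The 5th occurrence is 4 intervals after the first: 4 × 42 = 168 days after 11 June 2060.
June has 30 days — 19 days to the end of June leaves 149.
July has 31 days (118 left).
August has 31 days (87 left).
September has 30 days (57 left).
October has 31 days (26 left).
26 days into November → 26 November 2060.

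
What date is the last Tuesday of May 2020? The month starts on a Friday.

May 2020 begins on a Friday, so the first Tuesday is May 5 (4 days later).
May 2020 has 31 days. Adding weeks: 5, 12, 19, 26 — the last one ≤ 31 is the 26th.

26 May 2020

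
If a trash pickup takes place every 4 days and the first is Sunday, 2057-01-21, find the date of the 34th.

The 34th occurrence is 33 intervals after the first: 33 × 4 = 132 days after 2057-01-21.
January has 31 days — 10 days to the end of January leaves 122.
February has 28 days (94 left).
March has 31 days (63 left).
April has 30 days (33 left).
May has 31 days (2 left).
2 days into June → 2057-06-02.

2057-06-02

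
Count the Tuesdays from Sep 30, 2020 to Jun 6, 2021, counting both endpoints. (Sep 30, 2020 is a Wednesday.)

Sep 30, 2020 is a Wednesday; the first Tuesday on or after it is Oct 6, 2020 (6 days later).
From Oct 6, 2020 to Jun 6, 2021: 25 + 30 + 31 + 31 + 28 + 31 + 30 + 31 + 6 = 243 days (rest of Oct, Nov, Dec, Jan, Feb, Mar, Apr, May, Jun).
243 ÷ 7 = 34 full weeks with remainder 5, so 34 more Tuesdays after the first → 35.

35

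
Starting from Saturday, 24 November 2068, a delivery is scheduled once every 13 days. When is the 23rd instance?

The 23rd occurrence is 22 intervals after the first: 22 × 13 = 286 days after 24 November 2068.
November has 30 days — 6 days to the end of November leaves 280.
December has 31 days (249 left).
January has 31 days (218 left).
February has 28 days (190 left).
March has 31 days (159 left).
April has 30 days (129 left).
May has 31 days (98 left).
June has 30 days (68 left).
July has 31 days (37 left).
August has 31 days (6 left).
6 days into September → 6 September 2069.

6 September 2069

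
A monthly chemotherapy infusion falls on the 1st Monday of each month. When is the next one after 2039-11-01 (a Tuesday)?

November 2039 starts on a Tuesday, so its 1st Monday is 2039-11-07 (6 days in).
2039-11-07 is after 2039-11-01, so that is the next one.

2039-11-07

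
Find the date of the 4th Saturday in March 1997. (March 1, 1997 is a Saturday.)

March 1997 begins on a Saturday, so the first Saturday is March 1.
The 4th Saturday is 3 weeks later: 1 + 21 = 22.

22 March 1997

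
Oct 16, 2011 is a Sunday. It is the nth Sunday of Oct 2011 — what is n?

3rd

Day 16 falls in week ⌈16/7⌉ of the month.
Days 1–7 hold the 1st Sunday, 8–14 the 2nd, 15–21 the 3rd, 22–28 the 4th, 29–31 the 5th.
16 is in the range for the 3rd.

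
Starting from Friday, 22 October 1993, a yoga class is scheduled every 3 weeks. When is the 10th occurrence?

The 10th occurrence is 9 intervals after the first: 9 × 21 = 189 days after 22 October 1993.
October has 31 days — 9 days to the end of October leaves 180.
November has 30 days (150 left).
December has 31 days (119 left).
January has 31 days (88 left).
February has 28 days (60 left).
March has 31 days (29 left).
29 days into April → 29 April 1994.

29 April 1994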